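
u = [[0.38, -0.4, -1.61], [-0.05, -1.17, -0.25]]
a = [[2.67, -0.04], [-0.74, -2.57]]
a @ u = [[1.02, -1.02, -4.29], [-0.15, 3.3, 1.83]]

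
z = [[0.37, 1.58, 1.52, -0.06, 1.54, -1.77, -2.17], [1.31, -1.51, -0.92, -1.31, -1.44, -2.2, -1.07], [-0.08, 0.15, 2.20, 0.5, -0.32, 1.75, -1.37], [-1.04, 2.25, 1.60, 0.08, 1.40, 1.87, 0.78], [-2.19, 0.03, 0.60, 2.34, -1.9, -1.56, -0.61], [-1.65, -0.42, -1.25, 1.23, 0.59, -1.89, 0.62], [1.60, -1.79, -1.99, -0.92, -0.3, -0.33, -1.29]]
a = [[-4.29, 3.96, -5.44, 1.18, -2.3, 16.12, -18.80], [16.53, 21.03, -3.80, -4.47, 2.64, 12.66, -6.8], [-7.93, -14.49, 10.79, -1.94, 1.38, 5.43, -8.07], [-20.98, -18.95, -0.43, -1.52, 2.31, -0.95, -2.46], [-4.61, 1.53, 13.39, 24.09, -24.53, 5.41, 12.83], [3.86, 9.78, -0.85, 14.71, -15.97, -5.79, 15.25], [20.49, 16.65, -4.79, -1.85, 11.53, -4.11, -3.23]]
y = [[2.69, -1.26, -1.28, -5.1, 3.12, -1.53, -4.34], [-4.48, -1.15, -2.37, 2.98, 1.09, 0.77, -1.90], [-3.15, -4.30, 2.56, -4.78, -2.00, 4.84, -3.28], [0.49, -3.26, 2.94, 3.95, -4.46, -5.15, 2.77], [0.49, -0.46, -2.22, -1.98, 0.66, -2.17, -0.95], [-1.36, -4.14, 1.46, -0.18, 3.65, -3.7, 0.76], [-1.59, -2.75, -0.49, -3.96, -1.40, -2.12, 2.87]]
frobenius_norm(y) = 19.97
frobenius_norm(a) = 79.13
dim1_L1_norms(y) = [19.32, 14.74, 24.91, 23.02, 8.93, 15.25, 15.18]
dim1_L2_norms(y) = [8.21, 6.43, 9.8, 9.44, 3.92, 6.98, 6.38]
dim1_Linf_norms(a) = [18.8, 21.03, 14.49, 20.98, 24.53, 15.97, 20.49]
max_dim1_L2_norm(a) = 39.73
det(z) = -182.72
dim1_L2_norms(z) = [3.89, 3.82, 3.19, 3.84, 4.13, 3.21, 3.53]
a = z @ y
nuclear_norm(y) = 45.97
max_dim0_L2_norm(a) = 37.45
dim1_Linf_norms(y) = [5.1, 4.48, 4.84, 5.15, 2.22, 4.14, 3.96]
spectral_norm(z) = 6.37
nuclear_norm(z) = 21.22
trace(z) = -3.94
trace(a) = -7.54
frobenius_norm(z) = 9.72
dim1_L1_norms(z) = [9.01, 9.76, 6.37, 9.02, 9.23, 7.65, 8.22]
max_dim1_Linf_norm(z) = 2.34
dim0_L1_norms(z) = [8.24, 7.73, 10.08, 6.44, 7.49, 11.37, 7.91]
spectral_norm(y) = 11.85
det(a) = 1303007.92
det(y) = -6662.73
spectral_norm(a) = 52.32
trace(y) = 7.88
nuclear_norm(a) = 156.66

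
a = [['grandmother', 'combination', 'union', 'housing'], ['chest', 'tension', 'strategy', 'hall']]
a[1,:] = ['chest', 'tension', 'strategy', 'hall']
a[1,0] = 'chest'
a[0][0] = 'grandmother'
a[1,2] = 'strategy'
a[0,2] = 'union'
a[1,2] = 'strategy'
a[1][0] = 'chest'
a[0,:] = ['grandmother', 'combination', 'union', 'housing']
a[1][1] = 'tension'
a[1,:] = ['chest', 'tension', 'strategy', 'hall']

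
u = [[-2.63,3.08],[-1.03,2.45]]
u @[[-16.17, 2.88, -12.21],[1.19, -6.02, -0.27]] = [[46.19,-26.12,31.28], [19.57,-17.72,11.91]]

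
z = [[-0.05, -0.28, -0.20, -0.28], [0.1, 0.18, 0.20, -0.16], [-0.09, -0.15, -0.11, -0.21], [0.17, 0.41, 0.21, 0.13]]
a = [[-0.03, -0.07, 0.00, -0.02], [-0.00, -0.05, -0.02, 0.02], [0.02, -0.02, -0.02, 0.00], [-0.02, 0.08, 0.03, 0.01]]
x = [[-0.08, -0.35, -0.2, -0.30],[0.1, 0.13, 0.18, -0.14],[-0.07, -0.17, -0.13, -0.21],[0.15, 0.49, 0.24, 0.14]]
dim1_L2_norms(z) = [0.45, 0.33, 0.29, 0.51]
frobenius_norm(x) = 0.88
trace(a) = -0.09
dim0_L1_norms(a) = [0.07, 0.22, 0.07, 0.05]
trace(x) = 0.06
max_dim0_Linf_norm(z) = 0.41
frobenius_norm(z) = 0.81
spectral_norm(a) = 0.12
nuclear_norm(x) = 1.23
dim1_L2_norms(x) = [0.51, 0.28, 0.31, 0.58]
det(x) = -0.00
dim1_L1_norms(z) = [0.81, 0.64, 0.56, 0.92]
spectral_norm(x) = 0.82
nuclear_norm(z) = 1.19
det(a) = -0.00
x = a + z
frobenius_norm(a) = 0.14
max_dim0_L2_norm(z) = 0.55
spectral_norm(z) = 0.74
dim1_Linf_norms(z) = [0.28, 0.2, 0.21, 0.41]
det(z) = -0.00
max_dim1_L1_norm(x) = 1.02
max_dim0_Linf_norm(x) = 0.49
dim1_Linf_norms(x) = [0.35, 0.18, 0.21, 0.49]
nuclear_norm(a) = 0.20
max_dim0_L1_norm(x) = 1.14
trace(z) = 0.15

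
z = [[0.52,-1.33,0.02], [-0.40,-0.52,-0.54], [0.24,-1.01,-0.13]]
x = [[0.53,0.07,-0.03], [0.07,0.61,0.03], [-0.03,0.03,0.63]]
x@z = [[0.24, -0.71, -0.02],[-0.20, -0.44, -0.33],[0.12, -0.61, -0.10]]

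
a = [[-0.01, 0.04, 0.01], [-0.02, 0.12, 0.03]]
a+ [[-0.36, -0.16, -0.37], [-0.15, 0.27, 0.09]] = [[-0.37, -0.12, -0.36], [-0.17, 0.39, 0.12]]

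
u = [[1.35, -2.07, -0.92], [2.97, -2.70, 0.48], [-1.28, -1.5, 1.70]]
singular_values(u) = [4.69, 2.61, 1.12]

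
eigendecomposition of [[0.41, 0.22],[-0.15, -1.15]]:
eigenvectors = [[1.00, -0.14],  [-0.10, 0.99]]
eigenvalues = [0.39, -1.13]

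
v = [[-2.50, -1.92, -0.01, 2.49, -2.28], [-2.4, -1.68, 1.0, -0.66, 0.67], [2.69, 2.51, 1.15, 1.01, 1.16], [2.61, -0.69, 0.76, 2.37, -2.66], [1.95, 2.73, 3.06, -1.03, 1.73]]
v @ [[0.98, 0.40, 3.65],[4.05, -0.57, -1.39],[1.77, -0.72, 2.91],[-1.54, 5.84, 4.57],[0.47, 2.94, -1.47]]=[[-15.15, 7.94, 8.25], [-6.05, -2.61, -7.52], [13.83, 8.13, 12.59], [-3.79, 6.91, 27.44], [20.78, -3.91, 4.98]]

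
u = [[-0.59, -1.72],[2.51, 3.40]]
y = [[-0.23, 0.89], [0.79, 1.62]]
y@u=[[2.37, 3.42], [3.60, 4.15]]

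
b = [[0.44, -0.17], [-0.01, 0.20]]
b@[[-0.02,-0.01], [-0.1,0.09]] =[[0.01, -0.02], [-0.02, 0.02]]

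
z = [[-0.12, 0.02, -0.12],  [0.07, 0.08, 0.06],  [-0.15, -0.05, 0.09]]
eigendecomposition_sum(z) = [[(-0.15+0j), -0.00+0.00j, -0.07-0.00j],[0.06-0.00j, -0j, 0.02+0.00j],[-0.07+0.00j, -0.00+0.00j, (-0.03-0j)]] + [[(0.02-0.22j), (0.01-0.35j), (-0.03+0.18j)], [(0.01+0.38j), (0.04+0.62j), (0.02-0.32j)], [-0.04+0.49j, (-0.02+0.8j), (0.06-0.4j)]] + [[(0.02+0.22j),  (0.01+0.35j),  (-0.03-0.18j)], [(0.01-0.38j),  (0.04-0.62j),  (0.02+0.32j)], [(-0.04-0.49j),  (-0.02-0.8j),  (0.06+0.4j)]]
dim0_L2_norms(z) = [0.2, 0.1, 0.16]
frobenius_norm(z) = 0.28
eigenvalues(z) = [(-0.18+0j), (0.12+0j), (0.12-0j)]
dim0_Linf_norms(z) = [0.15, 0.08, 0.12]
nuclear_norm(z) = 0.45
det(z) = -0.00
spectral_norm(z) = 0.21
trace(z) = 0.05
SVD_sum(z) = [[-0.13,-0.03,-0.03], [0.09,0.03,0.02], [-0.13,-0.04,-0.03]] + [[0.02, 0.02, -0.10], [-0.00, -0.01, 0.03], [-0.02, -0.03, 0.12]] + [[-0.01,0.03,0.01], [-0.02,0.06,0.01], [-0.00,0.01,0.0]]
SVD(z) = [[-0.62, 0.63, -0.46], [0.47, -0.18, -0.87], [-0.63, -0.76, -0.18]] @ diag([0.21434770227209118, 0.16050301865046784, 0.07412046636903012]) @ [[0.94, 0.26, 0.21],[0.16, 0.22, -0.96],[0.3, -0.94, -0.17]]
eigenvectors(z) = [[(0.86+0j), -0.33+0.00j, (-0.33-0j)], [-0.32+0.00j, 0.58-0.05j, 0.58+0.05j], [(0.41+0j), 0.75+0.00j, 0.75-0.00j]]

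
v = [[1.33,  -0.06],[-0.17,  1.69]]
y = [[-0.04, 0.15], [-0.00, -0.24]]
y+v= [[1.29, 0.09],[-0.17, 1.45]]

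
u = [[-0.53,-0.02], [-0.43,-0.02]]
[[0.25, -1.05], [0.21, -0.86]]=u@[[-0.39, 1.92], [-2.20, 1.51]]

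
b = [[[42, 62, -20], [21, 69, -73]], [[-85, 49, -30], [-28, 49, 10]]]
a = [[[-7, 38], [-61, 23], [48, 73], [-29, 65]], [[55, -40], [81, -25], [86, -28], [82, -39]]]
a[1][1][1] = -25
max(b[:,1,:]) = 69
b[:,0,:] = [[42, 62, -20], [-85, 49, -30]]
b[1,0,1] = 49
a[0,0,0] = -7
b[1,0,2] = -30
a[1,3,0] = 82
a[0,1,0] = -61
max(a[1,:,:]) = 86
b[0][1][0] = 21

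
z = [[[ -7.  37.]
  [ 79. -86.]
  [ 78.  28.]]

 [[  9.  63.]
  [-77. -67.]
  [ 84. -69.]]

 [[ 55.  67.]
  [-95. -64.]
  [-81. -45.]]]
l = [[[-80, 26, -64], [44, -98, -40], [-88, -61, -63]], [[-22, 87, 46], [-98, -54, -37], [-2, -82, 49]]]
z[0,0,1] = 37.0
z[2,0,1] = 67.0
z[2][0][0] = 55.0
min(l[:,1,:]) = -98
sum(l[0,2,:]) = -212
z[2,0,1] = 67.0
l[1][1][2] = -37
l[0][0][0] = -80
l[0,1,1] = -98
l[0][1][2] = -40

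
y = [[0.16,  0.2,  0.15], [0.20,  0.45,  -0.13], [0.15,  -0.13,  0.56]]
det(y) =-0.003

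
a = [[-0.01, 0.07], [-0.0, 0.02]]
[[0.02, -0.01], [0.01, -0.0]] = a @ [[0.76, -0.5], [0.38, -0.25]]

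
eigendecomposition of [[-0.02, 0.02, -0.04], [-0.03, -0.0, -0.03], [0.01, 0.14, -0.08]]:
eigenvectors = [[(0.67+0j), (0.26+0.32j), 0.26-0.32j], [-0.42+0.00j, (0.14+0.37j), (0.14-0.37j)], [(-0.61+0j), (0.82+0j), 0.82-0.00j]]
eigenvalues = [0j, (-0.05+0.07j), (-0.05-0.07j)]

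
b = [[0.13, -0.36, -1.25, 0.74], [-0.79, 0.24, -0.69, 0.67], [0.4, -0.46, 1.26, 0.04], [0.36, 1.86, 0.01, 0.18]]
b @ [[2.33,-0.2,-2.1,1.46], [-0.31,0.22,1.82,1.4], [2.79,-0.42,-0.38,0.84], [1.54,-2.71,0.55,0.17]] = [[-1.93, -1.59, -0.05, -1.24], [-2.81, -1.32, 2.73, -1.28], [4.65, -0.82, -2.13, 1.01], [0.57, -0.15, 2.72, 3.17]]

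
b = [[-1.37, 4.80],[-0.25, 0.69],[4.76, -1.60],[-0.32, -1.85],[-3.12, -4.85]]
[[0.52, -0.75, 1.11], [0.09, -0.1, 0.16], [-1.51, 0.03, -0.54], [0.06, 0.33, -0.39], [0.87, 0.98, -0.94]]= b @ [[-0.31, -0.05, -0.04], [0.02, -0.17, 0.22]]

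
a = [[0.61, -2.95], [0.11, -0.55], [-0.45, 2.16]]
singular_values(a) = [3.78, 0.0]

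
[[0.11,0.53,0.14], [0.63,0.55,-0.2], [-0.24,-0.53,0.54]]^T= [[0.11,0.63,-0.24],[0.53,0.55,-0.53],[0.14,-0.20,0.54]]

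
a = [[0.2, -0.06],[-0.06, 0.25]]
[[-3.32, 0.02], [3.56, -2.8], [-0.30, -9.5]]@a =[[-0.67,0.20],[0.88,-0.91],[0.51,-2.36]]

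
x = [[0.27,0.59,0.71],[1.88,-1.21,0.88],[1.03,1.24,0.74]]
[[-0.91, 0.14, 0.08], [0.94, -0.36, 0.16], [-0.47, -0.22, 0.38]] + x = [[-0.64, 0.73, 0.79], [2.82, -1.57, 1.04], [0.56, 1.02, 1.12]]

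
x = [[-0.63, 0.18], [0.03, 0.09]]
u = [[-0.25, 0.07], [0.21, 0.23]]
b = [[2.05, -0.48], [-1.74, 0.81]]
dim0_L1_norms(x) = [0.66, 0.27]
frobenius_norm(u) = 0.41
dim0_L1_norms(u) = [0.46, 0.3]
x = u @ b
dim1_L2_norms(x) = [0.66, 0.09]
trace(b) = 2.86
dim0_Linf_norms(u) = [0.25, 0.23]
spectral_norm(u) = 0.35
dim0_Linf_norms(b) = [2.05, 0.81]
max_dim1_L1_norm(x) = 0.81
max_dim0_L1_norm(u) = 0.46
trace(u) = -0.02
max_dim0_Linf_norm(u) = 0.25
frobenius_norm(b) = 2.85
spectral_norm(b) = 2.83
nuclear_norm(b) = 3.13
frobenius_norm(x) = 0.66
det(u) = -0.07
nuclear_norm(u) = 0.56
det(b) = 0.83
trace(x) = -0.54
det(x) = -0.06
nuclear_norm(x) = 0.75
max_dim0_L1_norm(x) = 0.66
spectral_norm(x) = 0.66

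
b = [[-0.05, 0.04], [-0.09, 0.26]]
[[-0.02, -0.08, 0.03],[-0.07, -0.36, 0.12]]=b @ [[0.11,0.54,-0.18], [-0.25,-1.21,0.41]]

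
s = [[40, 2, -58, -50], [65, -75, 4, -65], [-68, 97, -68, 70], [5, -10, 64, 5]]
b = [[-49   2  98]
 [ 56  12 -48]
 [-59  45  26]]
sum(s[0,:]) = -66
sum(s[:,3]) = -40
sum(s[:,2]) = -58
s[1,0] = 65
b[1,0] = 56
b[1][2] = -48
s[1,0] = 65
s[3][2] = 64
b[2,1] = 45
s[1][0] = 65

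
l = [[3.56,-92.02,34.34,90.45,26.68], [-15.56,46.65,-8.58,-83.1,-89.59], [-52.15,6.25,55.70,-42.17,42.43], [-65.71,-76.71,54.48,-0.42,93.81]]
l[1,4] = -89.59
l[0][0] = 3.56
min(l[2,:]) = -52.15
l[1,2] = -8.58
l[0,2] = 34.34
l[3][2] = 54.48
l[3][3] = -0.42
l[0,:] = [3.56, -92.02, 34.34, 90.45, 26.68]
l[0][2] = 34.34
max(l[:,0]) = 3.56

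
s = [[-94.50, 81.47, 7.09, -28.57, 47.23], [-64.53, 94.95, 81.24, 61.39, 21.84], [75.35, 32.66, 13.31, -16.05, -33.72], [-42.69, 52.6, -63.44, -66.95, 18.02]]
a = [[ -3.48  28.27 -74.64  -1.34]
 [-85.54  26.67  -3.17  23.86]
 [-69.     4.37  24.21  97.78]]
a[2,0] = -69.0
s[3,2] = -63.44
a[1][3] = 23.86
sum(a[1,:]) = -38.18000000000001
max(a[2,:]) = 97.78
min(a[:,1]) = 4.37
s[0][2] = 7.09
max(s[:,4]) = 47.23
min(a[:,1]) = 4.37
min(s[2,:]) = -33.72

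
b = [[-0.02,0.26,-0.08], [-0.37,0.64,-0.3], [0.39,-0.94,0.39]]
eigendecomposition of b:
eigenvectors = [[-0.22, -0.65, -0.29], [-0.55, -0.02, 0.26], [0.80, 0.76, 0.92]]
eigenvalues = [0.93, 0.08, -0.0]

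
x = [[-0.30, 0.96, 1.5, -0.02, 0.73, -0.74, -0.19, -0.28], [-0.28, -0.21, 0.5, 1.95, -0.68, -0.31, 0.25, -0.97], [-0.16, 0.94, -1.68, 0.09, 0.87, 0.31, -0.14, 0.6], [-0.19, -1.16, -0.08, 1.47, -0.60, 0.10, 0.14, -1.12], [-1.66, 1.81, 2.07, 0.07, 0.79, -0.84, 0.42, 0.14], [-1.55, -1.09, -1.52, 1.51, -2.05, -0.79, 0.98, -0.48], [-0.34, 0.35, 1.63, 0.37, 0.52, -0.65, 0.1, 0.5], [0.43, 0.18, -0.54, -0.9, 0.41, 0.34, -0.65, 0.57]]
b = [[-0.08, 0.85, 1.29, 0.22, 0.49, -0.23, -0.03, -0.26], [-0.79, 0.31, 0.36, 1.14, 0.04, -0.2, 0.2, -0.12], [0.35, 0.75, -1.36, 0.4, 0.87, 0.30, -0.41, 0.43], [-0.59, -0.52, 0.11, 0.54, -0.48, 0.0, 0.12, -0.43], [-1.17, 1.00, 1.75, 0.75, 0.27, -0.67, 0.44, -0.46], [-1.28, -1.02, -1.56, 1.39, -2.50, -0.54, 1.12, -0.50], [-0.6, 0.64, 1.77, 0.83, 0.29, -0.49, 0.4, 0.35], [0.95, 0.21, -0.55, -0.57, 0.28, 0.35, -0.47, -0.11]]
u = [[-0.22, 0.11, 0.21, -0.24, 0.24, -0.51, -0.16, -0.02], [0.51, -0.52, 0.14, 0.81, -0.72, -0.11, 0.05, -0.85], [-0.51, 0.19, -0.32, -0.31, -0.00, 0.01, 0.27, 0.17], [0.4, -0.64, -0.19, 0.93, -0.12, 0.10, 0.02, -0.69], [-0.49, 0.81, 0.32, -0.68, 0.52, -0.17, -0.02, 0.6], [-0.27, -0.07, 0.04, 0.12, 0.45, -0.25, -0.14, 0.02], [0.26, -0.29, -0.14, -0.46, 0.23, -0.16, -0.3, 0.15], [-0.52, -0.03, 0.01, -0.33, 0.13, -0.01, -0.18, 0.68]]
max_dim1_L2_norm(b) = 3.88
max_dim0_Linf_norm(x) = 2.07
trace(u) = 0.52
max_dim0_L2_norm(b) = 3.55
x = u + b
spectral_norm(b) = 4.26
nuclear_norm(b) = 12.14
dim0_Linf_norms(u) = [0.52, 0.81, 0.32, 0.93, 0.72, 0.51, 0.3, 0.85]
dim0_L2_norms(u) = [1.17, 1.21, 0.57, 1.57, 1.06, 0.63, 0.49, 1.44]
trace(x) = -0.05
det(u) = 0.00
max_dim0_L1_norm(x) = 9.52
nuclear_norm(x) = 15.44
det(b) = 0.00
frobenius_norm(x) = 7.26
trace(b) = -0.57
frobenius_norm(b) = 6.29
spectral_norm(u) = 2.67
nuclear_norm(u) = 6.04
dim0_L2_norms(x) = [2.39, 2.8, 3.86, 3.03, 2.72, 1.62, 1.31, 1.86]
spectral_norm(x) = 4.99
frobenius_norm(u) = 3.08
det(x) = 5.82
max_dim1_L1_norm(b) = 9.91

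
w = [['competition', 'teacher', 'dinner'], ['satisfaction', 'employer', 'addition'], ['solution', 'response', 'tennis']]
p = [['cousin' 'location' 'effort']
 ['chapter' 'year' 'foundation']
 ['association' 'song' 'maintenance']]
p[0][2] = 'effort'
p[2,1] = 'song'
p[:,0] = ['cousin', 'chapter', 'association']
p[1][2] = 'foundation'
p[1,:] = ['chapter', 'year', 'foundation']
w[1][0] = 'satisfaction'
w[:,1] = ['teacher', 'employer', 'response']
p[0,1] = 'location'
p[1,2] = 'foundation'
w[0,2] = 'dinner'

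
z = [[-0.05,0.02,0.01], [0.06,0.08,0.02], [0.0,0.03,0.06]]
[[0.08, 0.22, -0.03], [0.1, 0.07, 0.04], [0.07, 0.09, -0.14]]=z@[[-0.76, -3.14, 0.41], [1.72, 3.24, 0.91], [0.30, -0.06, -2.74]]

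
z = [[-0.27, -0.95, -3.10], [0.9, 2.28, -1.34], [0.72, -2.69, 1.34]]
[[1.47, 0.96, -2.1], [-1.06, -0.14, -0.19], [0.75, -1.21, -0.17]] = z @ [[-0.32, -0.81, -0.14],[-0.51, 0.1, 0.32],[-0.29, -0.27, 0.59]]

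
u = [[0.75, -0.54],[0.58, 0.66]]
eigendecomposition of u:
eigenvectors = [[(0.06+0.69j), (0.06-0.69j)],[0.72+0.00j, 0.72-0.00j]]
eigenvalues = [(0.7+0.56j), (0.7-0.56j)]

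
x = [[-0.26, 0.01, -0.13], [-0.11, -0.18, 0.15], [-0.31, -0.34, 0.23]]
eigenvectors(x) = [[0.85, 0.27, 0.29],[0.10, -0.51, -0.70],[0.52, -0.82, -0.66]]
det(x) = -0.00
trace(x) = -0.21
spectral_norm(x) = 0.58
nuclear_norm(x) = 0.86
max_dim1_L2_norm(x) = 0.51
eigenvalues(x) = [-0.34, 0.12, 0.01]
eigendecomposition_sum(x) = [[-0.30,-0.08,-0.05], [-0.03,-0.01,-0.01], [-0.18,-0.05,-0.03]] + [[0.04, 0.1, -0.09], [-0.08, -0.19, 0.17], [-0.13, -0.31, 0.27]] + [[-0.0, -0.01, 0.00],[0.0, 0.02, -0.01],[0.00, 0.02, -0.01]]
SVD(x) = [[-0.18,0.97,-0.18],[-0.43,-0.24,-0.87],[-0.89,-0.08,0.46]] @ diag([0.5806764262674886, 0.2810892026084163, 0.001936015026456914]) @ [[0.63, 0.65, -0.42],[-0.71, 0.28, -0.64],[0.3, -0.71, -0.64]]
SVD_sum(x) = [[-0.07, -0.07, 0.04], [-0.16, -0.16, 0.11], [-0.33, -0.33, 0.22]] + [[-0.19, 0.08, -0.17], [0.05, -0.02, 0.04], [0.02, -0.01, 0.01]] + [[-0.0, 0.0, 0.0], [-0.00, 0.00, 0.00], [0.0, -0.0, -0.00]]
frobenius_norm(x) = 0.65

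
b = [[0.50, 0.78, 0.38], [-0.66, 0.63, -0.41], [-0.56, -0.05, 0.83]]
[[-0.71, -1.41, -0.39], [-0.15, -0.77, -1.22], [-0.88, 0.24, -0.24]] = b @ [[0.24, -0.33, 0.75], [-0.6, -1.58, -1.05], [-0.94, -0.03, 0.15]]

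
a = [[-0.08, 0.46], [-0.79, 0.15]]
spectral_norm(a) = 0.83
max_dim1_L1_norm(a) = 0.94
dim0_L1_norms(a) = [0.87, 0.61]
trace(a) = 0.07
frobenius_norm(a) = 0.93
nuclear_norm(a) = 1.25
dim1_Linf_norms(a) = [0.46, 0.79]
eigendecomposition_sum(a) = [[-0.04+0.30j,(0.23-0.01j)], [-0.40+0.02j,0.08+0.29j]] + [[(-0.04-0.3j),0.23+0.01j], [(-0.4-0.02j),(0.08-0.29j)]]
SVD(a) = [[-0.27, -0.96], [-0.96, 0.27]] @ diag([0.8271010864935572, 0.4248573792711821]) @ [[0.95,-0.33],[-0.33,-0.95]]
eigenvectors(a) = [[(-0.12+0.6j),  -0.12-0.60j], [(-0.79+0j),  -0.79-0.00j]]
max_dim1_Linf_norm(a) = 0.79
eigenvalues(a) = [(0.03+0.59j), (0.03-0.59j)]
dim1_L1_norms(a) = [0.54, 0.94]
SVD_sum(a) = [[-0.21, 0.07], [-0.75, 0.26]] + [[0.13, 0.39], [-0.04, -0.11]]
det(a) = 0.35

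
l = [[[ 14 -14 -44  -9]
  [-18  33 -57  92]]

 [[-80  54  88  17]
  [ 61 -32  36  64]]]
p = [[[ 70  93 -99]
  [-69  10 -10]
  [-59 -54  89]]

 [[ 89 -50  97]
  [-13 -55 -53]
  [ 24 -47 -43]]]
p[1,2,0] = 24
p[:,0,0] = [70, 89]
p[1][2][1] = -47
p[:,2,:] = [[-59, -54, 89], [24, -47, -43]]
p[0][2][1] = -54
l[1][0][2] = 88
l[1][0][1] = 54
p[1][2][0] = 24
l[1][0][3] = 17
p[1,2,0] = 24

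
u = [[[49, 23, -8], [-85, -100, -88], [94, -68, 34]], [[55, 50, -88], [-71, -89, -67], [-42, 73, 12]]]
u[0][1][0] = -85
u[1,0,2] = -88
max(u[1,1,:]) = -67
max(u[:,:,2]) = 34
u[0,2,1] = -68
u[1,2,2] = 12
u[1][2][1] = 73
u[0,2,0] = 94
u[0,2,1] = -68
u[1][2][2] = 12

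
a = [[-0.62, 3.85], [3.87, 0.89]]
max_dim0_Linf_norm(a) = 3.87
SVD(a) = [[0.61, 0.79], [0.79, -0.61]] @ diag([4.0685142800739476, 3.79777455266033]) @ [[0.66,0.75], [-0.75,0.66]]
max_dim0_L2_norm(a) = 3.95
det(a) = -15.45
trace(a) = 0.27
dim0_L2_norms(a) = [3.92, 3.95]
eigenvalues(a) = [-3.8, 4.07]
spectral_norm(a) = 4.07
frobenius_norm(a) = 5.57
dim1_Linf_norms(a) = [3.85, 3.87]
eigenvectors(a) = [[-0.77, -0.63], [0.64, -0.77]]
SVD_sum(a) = [[1.64, 1.85], [2.15, 2.42]] + [[-2.26, 2.0],[1.72, -1.53]]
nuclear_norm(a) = 7.87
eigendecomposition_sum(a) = [[-2.26, 1.86],[1.87, -1.53]] + [[1.64,  1.99], [2.0,  2.42]]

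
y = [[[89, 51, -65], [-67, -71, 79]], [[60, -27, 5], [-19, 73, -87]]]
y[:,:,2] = [[-65, 79], [5, -87]]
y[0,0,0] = 89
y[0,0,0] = 89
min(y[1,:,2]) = -87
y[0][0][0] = 89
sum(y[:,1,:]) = -92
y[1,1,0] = -19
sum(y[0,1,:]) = -59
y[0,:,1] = [51, -71]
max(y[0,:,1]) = 51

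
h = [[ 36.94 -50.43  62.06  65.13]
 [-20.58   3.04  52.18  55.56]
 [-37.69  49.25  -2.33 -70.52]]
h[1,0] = -20.58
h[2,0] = -37.69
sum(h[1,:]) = 90.2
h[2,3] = -70.52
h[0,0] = 36.94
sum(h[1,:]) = 90.2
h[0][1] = -50.43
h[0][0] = 36.94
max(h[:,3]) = 65.13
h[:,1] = [-50.43, 3.04, 49.25]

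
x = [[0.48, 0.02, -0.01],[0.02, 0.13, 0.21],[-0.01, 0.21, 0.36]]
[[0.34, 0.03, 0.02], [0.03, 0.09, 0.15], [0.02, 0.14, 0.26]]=x@[[0.71,0.04,0.05], [0.04,0.74,-0.03], [0.05,-0.03,0.73]]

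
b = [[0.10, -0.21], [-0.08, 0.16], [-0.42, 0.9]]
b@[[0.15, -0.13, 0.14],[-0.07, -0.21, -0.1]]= [[0.03, 0.03, 0.04], [-0.02, -0.02, -0.03], [-0.13, -0.13, -0.15]]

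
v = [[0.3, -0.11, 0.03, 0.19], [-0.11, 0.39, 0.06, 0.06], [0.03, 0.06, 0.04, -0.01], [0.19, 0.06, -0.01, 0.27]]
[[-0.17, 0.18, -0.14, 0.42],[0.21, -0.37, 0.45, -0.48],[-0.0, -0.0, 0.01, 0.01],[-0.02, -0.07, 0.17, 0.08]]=v @ [[-0.62,0.81,-0.77,1.53], [0.32,-0.62,0.81,-0.71], [-0.06,0.12,-0.16,0.12], [0.30,-0.69,0.98,-0.62]]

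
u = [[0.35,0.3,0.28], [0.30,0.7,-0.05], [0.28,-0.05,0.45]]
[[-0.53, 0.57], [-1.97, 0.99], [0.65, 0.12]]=u @ [[-1.17, 0.94], [-2.18, 1.0], [1.92, -0.21]]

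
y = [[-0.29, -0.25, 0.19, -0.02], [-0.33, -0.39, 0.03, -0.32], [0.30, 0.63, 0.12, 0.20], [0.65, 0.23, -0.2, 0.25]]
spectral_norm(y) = 1.19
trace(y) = -0.31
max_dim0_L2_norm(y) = 0.84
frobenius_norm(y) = 1.29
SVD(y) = [[-0.32,  0.22,  0.82,  0.42], [-0.49,  -0.15,  -0.51,  0.69], [0.56,  0.70,  -0.18,  0.41], [0.58,  -0.67,  0.2,  0.42]] @ diag([1.1897009790622997, 0.4530578817222083, 0.193146822344928, 0.0929754873375157]) @ [[0.68, 0.64, -0.11, 0.35], [-0.53, 0.63, 0.56, 0.03], [0.01, -0.40, 0.41, 0.82], [0.51, -0.18, 0.71, -0.45]]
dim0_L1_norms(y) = [1.57, 1.5, 0.54, 0.79]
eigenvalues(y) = [(-0.39+0.13j), (-0.39-0.13j), (0.24+0.04j), (0.24-0.04j)]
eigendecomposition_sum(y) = [[-0.19-0.19j, (-0.15-0.58j), 0.06+0.00j, -0.04-0.30j], [(-0.09+0.02j), -0.21-0.06j, 0.01-0.02j, (-0.1-0.04j)], [0.13+0.03j, (0.23+0.2j), -0.03+0.02j, 0.10+0.12j], [(0.21+0.24j), (0.15+0.7j), (-0.08-0.01j), 0.03+0.37j]] + [[(-0.19+0.19j), (-0.15+0.58j), 0.06-0.00j, -0.04+0.30j], [-0.09-0.02j, (-0.21+0.06j), (0.01+0.02j), (-0.1+0.04j)], [(0.13-0.03j), (0.23-0.2j), -0.03-0.02j, (0.1-0.12j)], [0.21-0.24j, (0.15-0.7j), (-0.08+0.01j), (0.03-0.37j)]] + [[0.04+0.08j, (0.03+0j), (0.03+0.01j), 0.03+0.06j], [-0.07+0.10j, (0.01+0.03j), 0.00+0.05j, (-0.06+0.07j)], [0.02+0.33j, (0.08+0.05j), (0.09+0.1j), -0.00+0.25j], [0.11-0.23j, -0.04-0.07j, -0.02-0.10j, 0.10-0.17j]] + [[0.04-0.08j, 0.03-0.00j, 0.03-0.01j, 0.03-0.06j], [(-0.07-0.1j), 0.01-0.03j, -0.05j, (-0.06-0.07j)], [(0.02-0.33j), (0.08-0.05j), 0.09-0.10j, -0.00-0.25j], [0.11+0.23j, -0.04+0.07j, (-0.02+0.1j), 0.10+0.17j]]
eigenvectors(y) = [[(-0.59+0.02j), -0.59-0.02j, 0.18-0.08j, (0.18+0.08j)],  [(-0.1+0.19j), (-0.1-0.19j), 0.21+0.17j, (0.21-0.17j)],  [0.24-0.18j, (0.24+0.18j), (0.74+0j), (0.74-0j)],  [0.71+0.00j, 0.71-0.00j, -0.51-0.27j, -0.51+0.27j]]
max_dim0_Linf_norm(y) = 0.65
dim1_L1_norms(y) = [0.75, 1.07, 1.25, 1.33]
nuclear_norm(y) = 1.93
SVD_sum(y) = [[-0.26, -0.24, 0.04, -0.14], [-0.40, -0.38, 0.06, -0.21], [0.45, 0.42, -0.07, 0.24], [0.47, 0.44, -0.07, 0.25]] + [[-0.05, 0.06, 0.06, 0.00],[0.04, -0.04, -0.04, -0.00],[-0.17, 0.2, 0.18, 0.01],[0.16, -0.19, -0.17, -0.01]] + [[0.0, -0.06, 0.07, 0.13], [-0.0, 0.04, -0.04, -0.08], [-0.0, 0.01, -0.01, -0.03], [0.0, -0.02, 0.02, 0.03]] + [[0.02, -0.01, 0.03, -0.02], [0.03, -0.01, 0.05, -0.03], [0.02, -0.01, 0.03, -0.02], [0.02, -0.01, 0.03, -0.02]]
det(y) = 0.01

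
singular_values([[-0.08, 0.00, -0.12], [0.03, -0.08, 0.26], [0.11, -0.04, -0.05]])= [0.3, 0.13, 0.05]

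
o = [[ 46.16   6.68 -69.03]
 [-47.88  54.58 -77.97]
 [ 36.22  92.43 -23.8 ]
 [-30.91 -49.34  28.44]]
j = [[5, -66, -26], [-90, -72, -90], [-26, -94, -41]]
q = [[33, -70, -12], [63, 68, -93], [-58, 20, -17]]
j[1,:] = [-90, -72, -90]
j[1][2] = -90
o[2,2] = -23.8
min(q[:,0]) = -58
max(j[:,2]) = -26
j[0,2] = -26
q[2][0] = -58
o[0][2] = -69.03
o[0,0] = 46.16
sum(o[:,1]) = 104.35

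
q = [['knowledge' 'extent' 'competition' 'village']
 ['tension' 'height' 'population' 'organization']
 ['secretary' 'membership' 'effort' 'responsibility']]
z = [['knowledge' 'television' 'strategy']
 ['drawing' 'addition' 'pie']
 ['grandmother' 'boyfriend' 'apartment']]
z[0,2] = 'strategy'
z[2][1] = 'boyfriend'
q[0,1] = 'extent'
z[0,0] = 'knowledge'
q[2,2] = 'effort'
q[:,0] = ['knowledge', 'tension', 'secretary']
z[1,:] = ['drawing', 'addition', 'pie']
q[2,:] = ['secretary', 'membership', 'effort', 'responsibility']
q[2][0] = 'secretary'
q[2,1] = 'membership'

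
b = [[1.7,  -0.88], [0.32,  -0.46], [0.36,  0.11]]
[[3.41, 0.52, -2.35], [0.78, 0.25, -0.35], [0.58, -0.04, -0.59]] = b@[[1.76, 0.05, -1.55],[-0.48, -0.5, -0.32]]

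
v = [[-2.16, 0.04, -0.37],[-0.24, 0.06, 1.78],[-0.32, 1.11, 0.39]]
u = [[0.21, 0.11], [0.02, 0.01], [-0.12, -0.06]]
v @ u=[[-0.41, -0.22], [-0.26, -0.13], [-0.09, -0.05]]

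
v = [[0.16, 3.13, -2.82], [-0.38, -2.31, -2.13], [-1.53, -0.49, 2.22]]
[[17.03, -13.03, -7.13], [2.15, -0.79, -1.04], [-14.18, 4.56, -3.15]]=v @ [[3.28, 1.16, 4.29], [1.94, -2.06, -1.39], [-3.70, 2.4, 1.23]]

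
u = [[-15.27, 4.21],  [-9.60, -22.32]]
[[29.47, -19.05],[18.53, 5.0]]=u @ [[-1.93, 1.06],[-0.0, -0.68]]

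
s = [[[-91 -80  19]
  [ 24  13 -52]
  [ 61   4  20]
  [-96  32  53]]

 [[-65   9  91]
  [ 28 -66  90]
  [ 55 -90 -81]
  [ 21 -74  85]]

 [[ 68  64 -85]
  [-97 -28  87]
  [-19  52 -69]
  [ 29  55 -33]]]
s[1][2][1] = -90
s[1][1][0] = 28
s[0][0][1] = -80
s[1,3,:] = [21, -74, 85]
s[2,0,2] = -85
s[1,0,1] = 9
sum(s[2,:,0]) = -19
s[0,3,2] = 53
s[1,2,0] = 55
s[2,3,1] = 55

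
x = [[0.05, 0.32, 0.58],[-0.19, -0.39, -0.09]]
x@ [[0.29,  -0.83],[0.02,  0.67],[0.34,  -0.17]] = [[0.22, 0.07], [-0.09, -0.09]]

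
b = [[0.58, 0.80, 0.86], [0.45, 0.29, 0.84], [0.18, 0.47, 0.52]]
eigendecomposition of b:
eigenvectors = [[-0.77, -0.88, 0.37], [-0.52, -0.04, -0.84], [-0.37, 0.48, 0.4]]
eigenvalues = [1.55, 0.15, -0.31]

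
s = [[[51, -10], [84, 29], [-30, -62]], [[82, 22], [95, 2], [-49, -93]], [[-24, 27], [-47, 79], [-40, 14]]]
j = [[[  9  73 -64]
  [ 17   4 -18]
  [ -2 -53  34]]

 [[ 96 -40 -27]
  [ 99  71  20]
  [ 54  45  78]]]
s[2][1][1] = 79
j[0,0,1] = 73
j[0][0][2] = -64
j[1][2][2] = 78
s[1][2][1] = -93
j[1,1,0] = 99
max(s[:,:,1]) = 79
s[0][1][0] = 84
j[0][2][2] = 34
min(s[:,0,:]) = -24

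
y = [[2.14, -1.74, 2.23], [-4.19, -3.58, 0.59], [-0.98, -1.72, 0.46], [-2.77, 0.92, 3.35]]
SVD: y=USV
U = [[-0.02, 0.12, 0.98],[0.84, -0.42, 0.01],[0.28, -0.18, 0.20],[0.46, 0.88, -0.08]]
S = [6.32, 3.77, 3.6]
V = [[-0.81, -0.48, 0.34], [-0.06, 0.64, 0.76], [0.58, -0.60, 0.55]]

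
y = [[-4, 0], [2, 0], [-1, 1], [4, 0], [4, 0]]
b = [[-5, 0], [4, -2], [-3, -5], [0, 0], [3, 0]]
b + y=[[-9, 0], [6, -2], [-4, -4], [4, 0], [7, 0]]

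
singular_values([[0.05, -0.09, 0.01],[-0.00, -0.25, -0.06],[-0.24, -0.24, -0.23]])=[0.46, 0.19, 0.0]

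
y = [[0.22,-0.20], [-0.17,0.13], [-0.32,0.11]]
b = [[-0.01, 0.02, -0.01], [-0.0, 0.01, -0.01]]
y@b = [[-0.0, 0.0, -0.0], [0.0, -0.00, 0.0], [0.00, -0.01, 0.0]]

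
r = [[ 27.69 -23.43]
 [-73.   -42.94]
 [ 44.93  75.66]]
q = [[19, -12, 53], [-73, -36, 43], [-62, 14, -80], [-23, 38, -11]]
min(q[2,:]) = -80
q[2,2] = -80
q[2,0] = -62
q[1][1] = -36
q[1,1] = -36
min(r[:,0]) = -73.0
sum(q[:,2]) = 5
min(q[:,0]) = -73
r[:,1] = [-23.43, -42.94, 75.66]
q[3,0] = -23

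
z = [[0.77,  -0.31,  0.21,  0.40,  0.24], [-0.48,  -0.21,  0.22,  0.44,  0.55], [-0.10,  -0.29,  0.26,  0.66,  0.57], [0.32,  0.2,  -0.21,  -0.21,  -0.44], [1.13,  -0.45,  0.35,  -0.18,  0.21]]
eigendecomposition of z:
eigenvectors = [[0.51, -0.18, -0.14, -0.11, 0.2], [0.14, -0.59, -0.35, 0.1, 0.8], [0.3, -0.64, -0.23, 0.84, -0.01], [-0.17, 0.37, 0.44, 0.14, -0.1], [0.78, 0.27, -0.78, -0.50, 0.56]]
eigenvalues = [1.04, -0.65, 0.42, 0.01, -0.0]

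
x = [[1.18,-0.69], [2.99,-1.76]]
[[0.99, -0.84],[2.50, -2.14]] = x @ [[0.56,-0.42], [-0.47,0.5]]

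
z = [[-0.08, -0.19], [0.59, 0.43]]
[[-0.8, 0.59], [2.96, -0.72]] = z @[[2.83, 1.50],[3.0, -3.73]]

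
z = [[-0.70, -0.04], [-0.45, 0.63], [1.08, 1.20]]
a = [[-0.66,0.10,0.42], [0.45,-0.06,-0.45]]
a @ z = [[0.87,0.59], [-0.77,-0.60]]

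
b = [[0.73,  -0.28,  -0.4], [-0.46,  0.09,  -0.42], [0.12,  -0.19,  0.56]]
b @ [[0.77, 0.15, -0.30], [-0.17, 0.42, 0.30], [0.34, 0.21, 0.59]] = [[0.47, -0.09, -0.54], [-0.51, -0.12, -0.08], [0.32, 0.06, 0.24]]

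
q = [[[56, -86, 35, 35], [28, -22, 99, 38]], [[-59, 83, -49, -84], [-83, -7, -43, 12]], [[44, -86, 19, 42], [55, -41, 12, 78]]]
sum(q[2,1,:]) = 104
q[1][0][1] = 83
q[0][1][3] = 38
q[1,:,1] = [83, -7]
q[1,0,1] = 83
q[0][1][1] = -22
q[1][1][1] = -7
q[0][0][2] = 35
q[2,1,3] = 78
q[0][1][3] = 38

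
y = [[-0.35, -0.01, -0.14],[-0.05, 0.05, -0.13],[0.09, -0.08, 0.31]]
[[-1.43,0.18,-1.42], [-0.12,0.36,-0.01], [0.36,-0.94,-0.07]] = y@[[3.39,1.02,4.5], [4.74,-1.44,1.25], [1.41,-3.71,-1.20]]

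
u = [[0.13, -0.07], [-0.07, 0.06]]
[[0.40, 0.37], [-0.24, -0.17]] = u@ [[2.4,3.54], [-1.28,1.35]]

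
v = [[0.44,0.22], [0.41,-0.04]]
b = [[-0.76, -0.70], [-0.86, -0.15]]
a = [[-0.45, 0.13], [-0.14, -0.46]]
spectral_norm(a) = 0.48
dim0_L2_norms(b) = [1.15, 0.72]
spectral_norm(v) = 0.62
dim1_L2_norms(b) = [1.03, 0.87]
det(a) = 0.23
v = b @ a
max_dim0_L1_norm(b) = 1.62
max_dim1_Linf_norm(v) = 0.44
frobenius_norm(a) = 0.67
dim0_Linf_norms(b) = [0.86, 0.7]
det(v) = -0.11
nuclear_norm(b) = 1.68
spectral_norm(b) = 1.30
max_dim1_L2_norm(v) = 0.49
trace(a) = -0.91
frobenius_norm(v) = 0.64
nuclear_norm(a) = 0.95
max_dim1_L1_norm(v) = 0.66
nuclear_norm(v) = 0.79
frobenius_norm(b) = 1.35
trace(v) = 0.40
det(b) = -0.49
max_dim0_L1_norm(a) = 0.59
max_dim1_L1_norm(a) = 0.6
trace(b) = -0.91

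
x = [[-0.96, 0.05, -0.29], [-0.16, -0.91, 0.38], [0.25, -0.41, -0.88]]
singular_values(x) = [1.01, 1.0, 1.0]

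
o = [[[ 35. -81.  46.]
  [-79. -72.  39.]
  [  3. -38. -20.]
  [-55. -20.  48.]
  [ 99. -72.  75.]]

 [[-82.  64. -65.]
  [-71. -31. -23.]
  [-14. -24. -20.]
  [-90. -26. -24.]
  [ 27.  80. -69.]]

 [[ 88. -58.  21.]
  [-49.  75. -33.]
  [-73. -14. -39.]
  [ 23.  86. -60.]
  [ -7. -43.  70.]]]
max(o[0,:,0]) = 99.0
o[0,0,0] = 35.0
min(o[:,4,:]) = -72.0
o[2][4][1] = -43.0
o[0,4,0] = 99.0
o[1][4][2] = -69.0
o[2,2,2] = -39.0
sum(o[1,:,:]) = -368.0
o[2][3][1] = 86.0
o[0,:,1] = [-81.0, -72.0, -38.0, -20.0, -72.0]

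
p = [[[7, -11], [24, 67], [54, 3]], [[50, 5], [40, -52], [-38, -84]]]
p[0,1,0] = 24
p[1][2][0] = -38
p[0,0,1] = -11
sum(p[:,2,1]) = -81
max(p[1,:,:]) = 50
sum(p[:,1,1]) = 15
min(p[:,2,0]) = -38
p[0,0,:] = [7, -11]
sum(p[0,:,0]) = 85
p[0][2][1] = 3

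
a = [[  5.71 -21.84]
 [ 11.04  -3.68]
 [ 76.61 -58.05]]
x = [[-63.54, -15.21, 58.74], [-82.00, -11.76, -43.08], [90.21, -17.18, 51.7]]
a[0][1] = -21.84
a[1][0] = 11.04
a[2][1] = -58.05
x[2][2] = 51.7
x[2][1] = -17.18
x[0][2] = 58.74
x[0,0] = -63.54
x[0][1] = -15.21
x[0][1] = -15.21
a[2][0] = 76.61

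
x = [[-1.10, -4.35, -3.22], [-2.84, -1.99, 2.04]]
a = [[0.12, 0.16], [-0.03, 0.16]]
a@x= [[-0.59, -0.84, -0.06], [-0.42, -0.19, 0.42]]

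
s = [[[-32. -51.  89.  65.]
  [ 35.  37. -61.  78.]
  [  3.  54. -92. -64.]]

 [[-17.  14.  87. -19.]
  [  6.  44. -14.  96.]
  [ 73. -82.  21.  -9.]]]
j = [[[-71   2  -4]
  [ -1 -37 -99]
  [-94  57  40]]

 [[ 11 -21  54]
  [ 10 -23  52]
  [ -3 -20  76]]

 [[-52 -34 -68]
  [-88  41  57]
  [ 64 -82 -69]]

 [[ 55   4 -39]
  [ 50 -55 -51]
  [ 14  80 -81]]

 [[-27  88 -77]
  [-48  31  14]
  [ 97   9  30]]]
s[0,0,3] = 65.0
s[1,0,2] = 87.0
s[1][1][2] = -14.0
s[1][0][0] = -17.0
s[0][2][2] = -92.0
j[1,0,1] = -21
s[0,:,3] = [65.0, 78.0, -64.0]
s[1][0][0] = -17.0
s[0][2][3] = -64.0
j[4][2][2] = 30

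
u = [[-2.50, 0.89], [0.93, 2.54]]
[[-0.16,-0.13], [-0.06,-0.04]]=u @ [[0.05,0.04], [-0.04,-0.03]]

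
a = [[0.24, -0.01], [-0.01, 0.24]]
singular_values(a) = [0.25, 0.23]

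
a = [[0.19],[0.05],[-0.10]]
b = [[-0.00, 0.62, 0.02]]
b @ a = [[0.03]]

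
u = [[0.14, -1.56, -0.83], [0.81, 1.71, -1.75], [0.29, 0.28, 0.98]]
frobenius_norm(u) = 3.30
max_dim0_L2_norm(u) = 2.33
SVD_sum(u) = [[-0.17, -0.47, 0.38], [0.69, 1.92, -1.55], [-0.08, -0.23, 0.18]] + [[0.09,  -1.05,  -1.26],[0.02,  -0.19,  -0.23],[-0.05,  0.58,  0.7]] + [[0.22, -0.04, 0.05],[0.1, -0.02, 0.02],[0.42, -0.08, 0.09]]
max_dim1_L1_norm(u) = 4.27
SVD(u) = [[0.24, -0.86, -0.45], [-0.96, -0.16, -0.21], [0.11, 0.48, -0.87]] @ diag([2.6519929544548337, 1.9020377245430204, 0.5068390907745065]) @ [[-0.27, -0.75, 0.6], [-0.06, 0.64, 0.77], [-0.96, 0.17, -0.21]]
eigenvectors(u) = [[0.78+0.00j, 0.78-0.00j, 0.76+0.00j], [(-0.25-0.54j), (-0.25+0.54j), (-0.63+0j)], [-0.14-0.11j, (-0.14+0.11j), 0.18+0.00j]]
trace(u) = 2.83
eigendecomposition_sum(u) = [[(-0.07+0.72j),(-0.54+0.7j),-1.60-0.60j], [0.52-0.18j,(0.66+0.15j),0.10+1.31j], [0.11-0.12j,0.20-0.05j,0.21+0.33j]] + [[-0.07-0.72j, (-0.54-0.7j), (-1.6+0.6j)], [0.52+0.18j, (0.66-0.15j), (0.1-1.31j)], [0.11+0.12j, (0.2+0.05j), (0.21-0.33j)]] + [[0.28-0.00j, -0.47-0.00j, 2.37-0.00j], [(-0.23+0j), (0.39+0j), -1.95+0.00j], [(0.07-0j), -0.11-0.00j, (0.56-0j)]]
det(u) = 2.56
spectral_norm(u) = 2.65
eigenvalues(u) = [(0.8+1.2j), (0.8-1.2j), (1.23+0j)]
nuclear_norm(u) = 5.06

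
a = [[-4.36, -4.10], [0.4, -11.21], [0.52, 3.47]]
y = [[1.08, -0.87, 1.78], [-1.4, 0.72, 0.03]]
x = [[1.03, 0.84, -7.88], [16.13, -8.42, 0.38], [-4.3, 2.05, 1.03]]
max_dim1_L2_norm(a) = 11.22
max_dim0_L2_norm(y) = 1.78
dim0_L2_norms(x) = [16.73, 8.71, 7.96]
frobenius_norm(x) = 20.47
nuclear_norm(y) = 3.65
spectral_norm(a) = 12.50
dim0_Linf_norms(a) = [4.36, 11.21]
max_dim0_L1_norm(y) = 2.48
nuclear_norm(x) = 26.87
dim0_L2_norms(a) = [4.41, 12.43]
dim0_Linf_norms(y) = [1.4, 0.87, 1.78]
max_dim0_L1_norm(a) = 18.78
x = a @ y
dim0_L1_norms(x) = [21.46, 11.31, 9.29]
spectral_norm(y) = 2.50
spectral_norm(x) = 18.82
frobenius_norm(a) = 13.19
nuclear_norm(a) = 16.71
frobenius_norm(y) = 2.75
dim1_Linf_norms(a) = [4.36, 11.21, 3.47]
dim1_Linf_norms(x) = [7.88, 16.13, 4.3]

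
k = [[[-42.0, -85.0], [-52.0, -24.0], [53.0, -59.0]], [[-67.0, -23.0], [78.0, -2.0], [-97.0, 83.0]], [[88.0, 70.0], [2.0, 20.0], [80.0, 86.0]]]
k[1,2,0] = -97.0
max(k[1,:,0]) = 78.0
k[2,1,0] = 2.0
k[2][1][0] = 2.0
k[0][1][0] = -52.0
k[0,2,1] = -59.0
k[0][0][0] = -42.0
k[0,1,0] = -52.0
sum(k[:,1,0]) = 28.0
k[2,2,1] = 86.0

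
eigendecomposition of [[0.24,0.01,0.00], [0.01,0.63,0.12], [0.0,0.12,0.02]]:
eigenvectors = [[0.02,-1.0,0.01], [0.98,0.02,-0.19], [0.19,0.01,0.98]]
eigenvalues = [0.65, 0.24, -0.0]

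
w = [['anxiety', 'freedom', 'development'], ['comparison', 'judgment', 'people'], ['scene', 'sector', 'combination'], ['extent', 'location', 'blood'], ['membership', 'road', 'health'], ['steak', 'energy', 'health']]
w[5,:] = ['steak', 'energy', 'health']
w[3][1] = 'location'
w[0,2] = 'development'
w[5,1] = 'energy'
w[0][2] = 'development'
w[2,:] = ['scene', 'sector', 'combination']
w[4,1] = 'road'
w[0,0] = 'anxiety'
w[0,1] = 'freedom'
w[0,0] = 'anxiety'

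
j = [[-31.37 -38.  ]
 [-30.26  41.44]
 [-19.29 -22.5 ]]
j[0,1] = -38.0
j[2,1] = -22.5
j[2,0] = -19.29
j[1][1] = 41.44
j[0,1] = -38.0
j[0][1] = -38.0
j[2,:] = [-19.29, -22.5]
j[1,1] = 41.44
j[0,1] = -38.0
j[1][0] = -30.26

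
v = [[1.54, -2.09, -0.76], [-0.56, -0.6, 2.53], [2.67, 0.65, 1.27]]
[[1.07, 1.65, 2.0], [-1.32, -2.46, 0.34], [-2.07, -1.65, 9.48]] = v@[[-0.32, -0.01, 2.89], [-0.49, -0.41, 0.82], [-0.71, -1.07, 0.97]]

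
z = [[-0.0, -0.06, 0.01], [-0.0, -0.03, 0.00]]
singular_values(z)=[0.07, 0.0]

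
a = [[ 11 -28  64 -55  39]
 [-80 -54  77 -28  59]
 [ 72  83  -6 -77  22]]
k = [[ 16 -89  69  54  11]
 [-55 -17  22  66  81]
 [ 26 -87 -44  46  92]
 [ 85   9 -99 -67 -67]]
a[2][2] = -6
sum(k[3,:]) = -139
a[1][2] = 77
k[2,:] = [26, -87, -44, 46, 92]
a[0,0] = 11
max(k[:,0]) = 85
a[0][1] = -28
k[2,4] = 92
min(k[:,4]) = -67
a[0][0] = 11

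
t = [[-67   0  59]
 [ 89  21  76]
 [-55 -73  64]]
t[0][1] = 0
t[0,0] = -67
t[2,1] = -73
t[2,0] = -55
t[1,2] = 76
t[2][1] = -73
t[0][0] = -67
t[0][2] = 59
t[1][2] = 76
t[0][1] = 0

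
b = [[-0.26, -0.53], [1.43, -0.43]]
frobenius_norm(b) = 1.61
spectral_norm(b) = 1.50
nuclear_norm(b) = 2.08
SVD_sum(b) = [[-0.11, 0.03], [1.44, -0.39]] + [[-0.15, -0.56], [-0.01, -0.04]]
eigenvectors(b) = [[0.05+0.52j, 0.05-0.52j], [0.85+0.00j, (0.85-0j)]]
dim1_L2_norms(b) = [0.59, 1.49]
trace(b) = -0.69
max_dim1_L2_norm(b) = 1.49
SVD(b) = [[-0.08, 1.00], [1.0, 0.08]] @ diag([1.4969112223069214, 0.58099637910369]) @ [[0.97,  -0.26], [-0.26,  -0.97]]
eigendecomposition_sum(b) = [[-0.13+0.45j,-0.26-0.11j],[0.71+0.28j,(-0.22+0.42j)]] + [[-0.13-0.45j, (-0.26+0.11j)],[0.71-0.28j, (-0.22-0.42j)]]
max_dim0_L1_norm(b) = 1.69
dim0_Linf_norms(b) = [1.43, 0.53]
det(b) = 0.87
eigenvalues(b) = [(-0.34+0.87j), (-0.34-0.87j)]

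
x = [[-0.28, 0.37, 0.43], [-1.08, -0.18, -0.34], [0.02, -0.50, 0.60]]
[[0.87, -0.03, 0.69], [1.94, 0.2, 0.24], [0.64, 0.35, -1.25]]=x@[[-2.04, -0.18, -0.43], [-0.26, -0.45, 2.01], [0.92, 0.21, -0.40]]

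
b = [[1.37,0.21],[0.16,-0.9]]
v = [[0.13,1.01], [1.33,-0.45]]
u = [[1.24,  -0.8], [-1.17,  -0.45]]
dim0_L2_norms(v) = [1.34, 1.11]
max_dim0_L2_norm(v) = 1.34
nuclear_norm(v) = 2.41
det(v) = -1.40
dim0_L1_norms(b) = [1.53, 1.11]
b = v + u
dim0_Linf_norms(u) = [1.24, 0.8]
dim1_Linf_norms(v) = [1.01, 1.33]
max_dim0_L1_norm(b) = 1.53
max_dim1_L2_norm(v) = 1.4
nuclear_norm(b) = 2.30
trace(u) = 0.79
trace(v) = -0.32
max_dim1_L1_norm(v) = 1.78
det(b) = -1.27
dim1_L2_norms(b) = [1.39, 0.91]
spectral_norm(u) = 1.73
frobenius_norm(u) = 1.94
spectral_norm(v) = 1.43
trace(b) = 0.47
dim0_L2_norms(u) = [1.7, 0.92]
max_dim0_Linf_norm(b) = 1.37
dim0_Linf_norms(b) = [1.37, 0.9]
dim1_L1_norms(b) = [1.58, 1.06]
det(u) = -1.49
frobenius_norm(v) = 1.73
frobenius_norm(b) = 1.66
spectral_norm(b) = 1.39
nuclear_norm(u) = 2.60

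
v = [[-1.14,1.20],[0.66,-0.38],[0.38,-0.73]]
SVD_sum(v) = [[-1.13, 1.21], [0.50, -0.53], [0.54, -0.58]] + [[-0.01, -0.01], [0.16, 0.15], [-0.16, -0.15]]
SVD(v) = [[-0.84, 0.03], [0.37, -0.7], [0.4, 0.71]] @ diag([1.9744292817137647, 0.31389331230733175]) @ [[0.68, -0.73], [-0.73, -0.68]]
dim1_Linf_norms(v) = [1.2, 0.66, 0.73]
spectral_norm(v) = 1.97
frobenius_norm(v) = 2.00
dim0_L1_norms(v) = [2.18, 2.31]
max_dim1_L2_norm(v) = 1.66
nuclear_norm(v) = 2.29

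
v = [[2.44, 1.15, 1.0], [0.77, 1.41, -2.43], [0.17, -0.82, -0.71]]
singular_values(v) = [3.08, 2.76, 0.95]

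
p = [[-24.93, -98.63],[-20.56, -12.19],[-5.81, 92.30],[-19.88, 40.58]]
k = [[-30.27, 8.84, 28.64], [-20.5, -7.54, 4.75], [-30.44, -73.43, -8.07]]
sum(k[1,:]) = -23.29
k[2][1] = -73.43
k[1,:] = [-20.5, -7.54, 4.75]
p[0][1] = -98.63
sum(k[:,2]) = 25.32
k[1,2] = 4.75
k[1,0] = -20.5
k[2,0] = -30.44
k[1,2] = 4.75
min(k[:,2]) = -8.07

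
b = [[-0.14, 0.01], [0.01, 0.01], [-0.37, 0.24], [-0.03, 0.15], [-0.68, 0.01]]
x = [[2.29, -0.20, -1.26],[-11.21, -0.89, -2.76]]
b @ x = [[-0.43, 0.02, 0.15],[-0.09, -0.01, -0.04],[-3.54, -0.14, -0.20],[-1.75, -0.13, -0.38],[-1.67, 0.13, 0.83]]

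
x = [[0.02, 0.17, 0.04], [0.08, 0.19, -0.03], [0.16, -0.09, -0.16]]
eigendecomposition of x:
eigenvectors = [[0.25, -0.68, -0.6], [-0.12, 0.19, -0.80], [-0.96, -0.71, -0.06]]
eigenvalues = [-0.21, 0.02, 0.25]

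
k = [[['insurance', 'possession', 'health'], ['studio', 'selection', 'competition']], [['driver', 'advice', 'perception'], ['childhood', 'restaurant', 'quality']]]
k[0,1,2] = 'competition'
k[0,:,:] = [['insurance', 'possession', 'health'], ['studio', 'selection', 'competition']]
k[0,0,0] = 'insurance'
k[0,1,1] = 'selection'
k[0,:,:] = [['insurance', 'possession', 'health'], ['studio', 'selection', 'competition']]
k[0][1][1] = 'selection'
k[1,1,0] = 'childhood'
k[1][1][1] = 'restaurant'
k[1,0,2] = 'perception'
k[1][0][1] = 'advice'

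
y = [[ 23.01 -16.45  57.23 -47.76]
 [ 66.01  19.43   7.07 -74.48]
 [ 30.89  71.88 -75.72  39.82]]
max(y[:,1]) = 71.88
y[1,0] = 66.01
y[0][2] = 57.23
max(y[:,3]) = 39.82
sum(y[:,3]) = -82.42000000000002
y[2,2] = -75.72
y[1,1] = 19.43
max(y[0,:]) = 57.23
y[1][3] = -74.48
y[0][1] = -16.45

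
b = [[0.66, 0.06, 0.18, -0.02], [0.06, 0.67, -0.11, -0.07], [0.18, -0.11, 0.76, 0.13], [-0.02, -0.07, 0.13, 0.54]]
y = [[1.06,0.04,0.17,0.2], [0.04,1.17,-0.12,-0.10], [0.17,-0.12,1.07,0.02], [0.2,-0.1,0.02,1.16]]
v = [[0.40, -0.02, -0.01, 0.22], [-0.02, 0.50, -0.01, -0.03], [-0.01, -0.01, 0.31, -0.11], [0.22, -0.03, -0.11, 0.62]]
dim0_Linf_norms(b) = [0.66, 0.67, 0.76, 0.54]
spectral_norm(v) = 0.78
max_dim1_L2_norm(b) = 0.8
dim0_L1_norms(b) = [0.92, 0.91, 1.18, 0.76]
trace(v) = 1.83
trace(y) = 4.46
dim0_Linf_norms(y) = [1.06, 1.17, 1.07, 1.16]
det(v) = 0.03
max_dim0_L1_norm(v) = 0.98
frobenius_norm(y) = 2.27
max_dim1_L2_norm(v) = 0.67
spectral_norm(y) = 1.41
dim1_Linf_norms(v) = [0.4, 0.5, 0.31, 0.62]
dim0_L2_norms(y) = [1.09, 1.18, 1.09, 1.18]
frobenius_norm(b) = 1.38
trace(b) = 2.63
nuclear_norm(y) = 4.46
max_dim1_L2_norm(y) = 1.18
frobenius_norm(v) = 1.01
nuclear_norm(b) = 2.63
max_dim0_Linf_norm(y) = 1.17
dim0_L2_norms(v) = [0.46, 0.5, 0.33, 0.67]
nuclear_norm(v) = 1.83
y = v + b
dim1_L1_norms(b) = [0.92, 0.91, 1.18, 0.76]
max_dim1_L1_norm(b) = 1.18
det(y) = 1.42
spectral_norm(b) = 0.94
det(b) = 0.15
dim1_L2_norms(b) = [0.69, 0.69, 0.8, 0.56]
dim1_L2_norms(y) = [1.09, 1.18, 1.09, 1.18]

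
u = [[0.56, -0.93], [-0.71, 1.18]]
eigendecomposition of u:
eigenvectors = [[-0.86, 0.62],[-0.52, -0.79]]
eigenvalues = [0.0, 1.74]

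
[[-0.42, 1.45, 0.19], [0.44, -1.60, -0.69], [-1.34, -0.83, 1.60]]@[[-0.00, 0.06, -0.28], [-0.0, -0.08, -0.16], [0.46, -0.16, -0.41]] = [[0.09, -0.17, -0.19], [-0.32, 0.26, 0.42], [0.74, -0.27, -0.15]]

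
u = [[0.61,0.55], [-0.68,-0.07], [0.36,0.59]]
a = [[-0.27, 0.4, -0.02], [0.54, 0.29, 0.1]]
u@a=[[0.13, 0.40, 0.04],[0.15, -0.29, 0.01],[0.22, 0.32, 0.05]]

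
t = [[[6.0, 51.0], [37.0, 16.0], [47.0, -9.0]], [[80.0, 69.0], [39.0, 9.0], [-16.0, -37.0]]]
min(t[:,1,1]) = 9.0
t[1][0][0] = 80.0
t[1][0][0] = 80.0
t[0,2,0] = 47.0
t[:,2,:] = [[47.0, -9.0], [-16.0, -37.0]]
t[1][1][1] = 9.0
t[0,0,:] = [6.0, 51.0]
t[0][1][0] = 37.0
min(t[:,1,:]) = 9.0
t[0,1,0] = 37.0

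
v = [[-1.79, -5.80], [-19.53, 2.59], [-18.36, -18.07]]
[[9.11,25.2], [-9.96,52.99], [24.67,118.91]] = v @ [[0.29, -3.16], [-1.66, -3.37]]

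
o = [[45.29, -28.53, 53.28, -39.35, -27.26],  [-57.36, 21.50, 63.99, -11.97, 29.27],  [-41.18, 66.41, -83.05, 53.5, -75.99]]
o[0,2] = 53.28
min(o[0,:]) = -39.35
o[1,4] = 29.27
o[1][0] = -57.36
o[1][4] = 29.27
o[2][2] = -83.05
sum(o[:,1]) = 59.379999999999995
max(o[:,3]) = 53.5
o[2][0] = -41.18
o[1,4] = 29.27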